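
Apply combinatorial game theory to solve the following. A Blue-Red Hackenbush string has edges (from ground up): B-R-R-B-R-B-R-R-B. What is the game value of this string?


Edges (from ground): B-R-R-B-R-B-R-R-B
By Berlekamp's sign-expansion rule, a Blue-Red Hackenbush stalk has the value of the surreal number whose sign sequence is the edge sequence with B -> + and R -> -.
Sign sequence: +--+-+--+
Trace the sign expansion in the surreal number tree, starting from 0:
Edge 1: B (sign +) -> bounds (0, +inf), value = 1
Edge 2: R (sign -) -> bounds (0, 1), value = 1/2
Edge 3: R (sign -) -> bounds (0, 1/2), value = 1/4
Edge 4: B (sign +) -> bounds (1/4, 1/2), value = 3/8
Edge 5: R (sign -) -> bounds (1/4, 3/8), value = 5/16
Edge 6: B (sign +) -> bounds (5/16, 3/8), value = 11/32
Edge 7: R (sign -) -> bounds (5/16, 11/32), value = 21/64
Edge 8: R (sign -) -> bounds (5/16, 21/64), value = 41/128
Edge 9: B (sign +) -> bounds (41/128, 21/64), value = 83/256
Game value = 83/256

83/256


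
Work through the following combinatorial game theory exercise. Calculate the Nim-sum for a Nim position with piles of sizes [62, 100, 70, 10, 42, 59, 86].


We need the XOR (exclusive or) of all pile sizes.
After XOR-ing pile 1 (size 62): 0 XOR 62 = 62
After XOR-ing pile 2 (size 100): 62 XOR 100 = 90
After XOR-ing pile 3 (size 70): 90 XOR 70 = 28
After XOR-ing pile 4 (size 10): 28 XOR 10 = 22
After XOR-ing pile 5 (size 42): 22 XOR 42 = 60
After XOR-ing pile 6 (size 59): 60 XOR 59 = 7
After XOR-ing pile 7 (size 86): 7 XOR 86 = 81
The Nim-value of this position is 81.

81


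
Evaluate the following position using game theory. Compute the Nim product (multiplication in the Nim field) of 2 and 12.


Nim multiplication is bilinear over XOR: (u XOR v) * w = (u*w) XOR (v*w).
So we split each operand into its bit components and XOR the pairwise Nim products.
2 = 2 (as XOR of powers of 2).
12 = 4 + 8 (as XOR of powers of 2).
Using the standard Nim-product table on single bits:
  2*2 = 3,   2*4 = 8,   2*8 = 12,
  4*4 = 6,   4*8 = 11,  8*8 = 13,
and  1*x = x (identity), k*l = l*k (commutative).
Pairwise Nim products:
  2 * 4 = 8
  2 * 8 = 12
XOR them: 8 XOR 12 = 4.
Result: 2 * 12 = 4 (in Nim).

4


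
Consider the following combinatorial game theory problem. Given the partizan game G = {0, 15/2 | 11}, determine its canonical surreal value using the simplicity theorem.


Left options: {0, 15/2}, max = 15/2
Right options: {11}, min = 11
All options are numbers and max(Left) < min(Right), so by the simplicity theorem the value is the simplest (earliest-born) number strictly between 15/2 and 11.
Integers 8 through 10 all lie strictly between 15/2 and 11.
Among integers, the simplest (lowest birthday = smallest |n|; 0 is born on day 0, +-n on day n) is 8.
No non-integer in the interval can be simpler: if x is a non-integer in the interval, then floor(x) or ceil(x) also lies in the interval (the interval contains an integer), and both are proper prefixes of x's sign expansion, i.e. born earlier. So the game value is 8.
Game value = 8

8


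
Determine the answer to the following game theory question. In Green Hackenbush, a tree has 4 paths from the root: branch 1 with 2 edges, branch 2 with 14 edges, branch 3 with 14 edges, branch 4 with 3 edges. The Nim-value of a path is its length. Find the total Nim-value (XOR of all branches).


The tree has 4 branches from the ground vertex.
In Green Hackenbush, the Nim-value of a simple path of length k is k.
Branch 1: length 2, Nim-value = 2
Branch 2: length 14, Nim-value = 14
Branch 3: length 14, Nim-value = 14
Branch 4: length 3, Nim-value = 3
Total Nim-value = XOR of all branch values:
0 XOR 2 = 2
2 XOR 14 = 12
12 XOR 14 = 2
2 XOR 3 = 1
Nim-value of the tree = 1

1


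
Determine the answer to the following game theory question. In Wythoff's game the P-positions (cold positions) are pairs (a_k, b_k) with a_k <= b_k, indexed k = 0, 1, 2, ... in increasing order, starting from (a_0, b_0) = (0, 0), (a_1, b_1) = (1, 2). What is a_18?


By Wythoff's theorem, a_k = floor(k * phi) and b_k = floor(k * phi^2) = a_k + k, where phi = (1 + sqrt(5))/2 is the golden ratio.
phi = (1 + sqrt(5))/2 = 1.618034
k = 18
k * phi = 18 * 1.618034 = 29.124612
a_18 = floor(k * phi) = 29

29


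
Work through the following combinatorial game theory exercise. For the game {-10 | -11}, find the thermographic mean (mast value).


Game = {-10 | -11}, a switch {a | b} with numbers a > b.
Its thermograph has left wall a - t and right wall b + t, which meet at t = (a - b)/2, where both equal (a + b)/2. So the mast (mean value) is at (a + b)/2.
Mean = (-10 + (-11))/2 = -21/2 = -21/2

-21/2


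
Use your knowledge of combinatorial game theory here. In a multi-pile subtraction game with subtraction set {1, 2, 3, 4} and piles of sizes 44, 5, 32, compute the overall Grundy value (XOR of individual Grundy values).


Subtraction set: {1, 2, 3, 4}
For this subtraction set, G(n) = n mod 5 (period = max + 1 = 5).
Pile 1 (size 44): G(44) = 44 mod 5 = 4
Pile 2 (size 5): G(5) = 5 mod 5 = 0
Pile 3 (size 32): G(32) = 32 mod 5 = 2
Total Grundy value = XOR of all: 4 XOR 0 XOR 2 = 6

6


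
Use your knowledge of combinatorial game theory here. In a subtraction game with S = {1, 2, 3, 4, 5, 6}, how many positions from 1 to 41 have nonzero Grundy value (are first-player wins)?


Subtraction set S = {1, 2, 3, 4, 5, 6}, so G(n) = n mod 7.
G(n) = 0 when n is a multiple of 7.
Multiples of 7 in [1, 41]: 5
N-positions (nonzero Grundy) = 41 - 5 = 36

36


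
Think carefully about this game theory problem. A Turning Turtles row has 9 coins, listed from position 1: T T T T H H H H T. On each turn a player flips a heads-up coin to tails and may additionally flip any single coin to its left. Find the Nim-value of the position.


Coins: T T T T H H H H T
Key fact: a single head at position k behaves exactly like a Nim heap of size k (turning it to T and optionally flipping a coin at j < k corresponds to moving the heap from k to j, or to 0), and heads combine as a disjunctive sum (two heads at the same place would cancel, matching j XOR j = 0). So the Nim-value is the XOR of the 1-indexed positions of the heads.
Face-up positions (1-indexed): [5, 6, 7, 8]
XOR 0 with 5: 0 XOR 5 = 5
XOR 5 with 6: 5 XOR 6 = 3
XOR 3 with 7: 3 XOR 7 = 4
XOR 4 with 8: 4 XOR 8 = 12
Nim-value = 12

12


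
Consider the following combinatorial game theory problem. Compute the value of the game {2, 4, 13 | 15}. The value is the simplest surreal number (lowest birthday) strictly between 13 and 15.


Left options: {2, 4, 13}, max = 13
Right options: {15}, min = 15
All options are numbers and max(Left) < min(Right), so by the simplicity theorem the value is the simplest (earliest-born) number strictly between 13 and 15.
The only integer strictly between 13 and 15 is 14.
No non-integer in the interval can be simpler: if x is a non-integer in the interval, then floor(x) or ceil(x) also lies in the interval (the interval contains an integer), and both are proper prefixes of x's sign expansion, i.e. born earlier. So the game value is 14.
Game value = 14

14


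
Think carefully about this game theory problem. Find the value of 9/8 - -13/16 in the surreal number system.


x = 9/8, y = -13/16
Converting to common denominator: 16
x = 18/16, y = -13/16
x - y = 9/8 - -13/16 = 31/16

31/16


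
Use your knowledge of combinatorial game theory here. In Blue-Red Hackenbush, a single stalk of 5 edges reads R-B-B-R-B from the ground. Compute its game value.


Edges (from ground): R-B-B-R-B
By Berlekamp's sign-expansion rule, a Blue-Red Hackenbush stalk has the value of the surreal number whose sign sequence is the edge sequence with B -> + and R -> -.
Sign sequence: -++-+
Trace the sign expansion in the surreal number tree, starting from 0:
Edge 1: R (sign -) -> bounds (-inf, 0), value = -1
Edge 2: B (sign +) -> bounds (-1, 0), value = -1/2
Edge 3: B (sign +) -> bounds (-1/2, 0), value = -1/4
Edge 4: R (sign -) -> bounds (-1/2, -1/4), value = -3/8
Edge 5: B (sign +) -> bounds (-3/8, -1/4), value = -5/16
Game value = -5/16

-5/16


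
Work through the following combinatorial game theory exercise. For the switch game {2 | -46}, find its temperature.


The game is {2 | -46}, a switch {a | b} with numbers a > b.
Cooling {a | b} by t gives {a - t | b + t}, which stops being hot when a - t = b + t, i.e. at t = (a - b)/2. So the temperature of a switch is (a - b)/2.
Temperature = (Left option - Right option) / 2
= (2 - (-46)) / 2
= 48 / 2
= 24

24


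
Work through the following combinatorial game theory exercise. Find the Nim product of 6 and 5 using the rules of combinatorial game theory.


Nim multiplication is bilinear over XOR: (u XOR v) * w = (u*w) XOR (v*w).
So we split each operand into its bit components and XOR the pairwise Nim products.
6 = 2 + 4 (as XOR of powers of 2).
5 = 1 + 4 (as XOR of powers of 2).
Using the standard Nim-product table on single bits:
  2*2 = 3,   2*4 = 8,   2*8 = 12,
  4*4 = 6,   4*8 = 11,  8*8 = 13,
and  1*x = x (identity), k*l = l*k (commutative).
Pairwise Nim products:
  2 * 1 = 2
  2 * 4 = 8
  4 * 1 = 4
  4 * 4 = 6
XOR them: 2 XOR 8 XOR 4 XOR 6 = 8.
Result: 6 * 5 = 8 (in Nim).

8


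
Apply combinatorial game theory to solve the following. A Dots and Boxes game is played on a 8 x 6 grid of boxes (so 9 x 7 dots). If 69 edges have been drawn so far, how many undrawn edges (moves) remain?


Grid: 8 x 6 boxes, i.e. 9 rows and 7 columns of dots.
Horizontal edges: (rows + 1) * cols = 9 * 6 = 54
Vertical edges: rows * (cols + 1) = 8 * 7 = 56
Total edges: 54 + 56 = 110
Edges drawn: 69
Remaining: 110 - 69 = 41

41


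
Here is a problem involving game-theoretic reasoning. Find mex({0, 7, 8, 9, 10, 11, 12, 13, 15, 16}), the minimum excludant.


Set = {0, 7, 8, 9, 10, 11, 12, 13, 15, 16}
0 is in the set.
1 is NOT in the set. This is the mex.
mex = 1

1


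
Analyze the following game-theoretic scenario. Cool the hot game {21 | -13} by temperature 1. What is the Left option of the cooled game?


Original game: {21 | -13} (a switch {a | b} with a > b).
Cooling by t (for t below the temperature (a - b)/2 = 17) taxes each move by t: {a | b} cooled by t is {a - t | b + t}.
Cooling amount: t = 1
Cooled Left option: 21 - 1 = 20
Cooled Right option: -13 + 1 = -12
Cooled game: {20 | -12}
Left option = 20

20


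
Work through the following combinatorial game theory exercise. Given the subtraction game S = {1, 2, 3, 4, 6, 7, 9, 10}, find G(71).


The subtraction set is S = {1, 2, 3, 4, 6, 7, 9, 10}.
G(k) = mex{ G(k - s) : s in S, s <= k }. We compute iteratively: G(0) = 0.
G(1) = mex({0}) = 1
G(2) = mex({0, 1}) = 2
G(3) = mex({0, 1, 2}) = 3
G(4) = mex({0, 1, 2, 3}) = 4
G(5) = mex({1, 2, 3, 4}) = 0
G(6) = mex({0, 2, 3, 4}) = 1
G(7) = mex({0, 1, 3, 4}) = 2
G(8) = mex({0, 1, 2, 4}) = 3
G(9) = mex({0, 1, 2, 3}) = 4
G(10) = mex({0, 1, 2, 3, 4}) = 5
G(11) = mex({0, 1, 2, 3, 4, 5}) = 6
G(12) = mex({0, 1, 2, 3, 4, 5, 6}) = 7
G(13) = mex({1, 2, 3, 4, 5, 6, 7}) = 0
G(14) = mex({0, 2, 3, 4, 5, 6, 7}) = 1
G(15) = mex({0, 1, 3, 4, 6, 7}) = 2
G(16) = mex({0, 1, 2, 4, 5, 7}) = 3
G(17) = mex({0, 1, 2, 3, 5, 6}) = 4
G(18) = mex({1, 2, 3, 4, 6, 7}) = 0
G(19) = mex({0, 2, 3, 4, 5, 7}) = 1
G(20) = mex({0, 1, 3, 4, 5, 6}) = 2
G(21) = mex({0, 1, 2, 4, 6, 7}) = 3
G(22) = mex({0, 1, 2, 3, 7}) = 4
Observe that G(13)..G(22) = 0, 1, 2, 3, 4, 0, 1, 2, 3, 4 repeats G(0)..G(9) = 0, 1, 2, 3, 4, 0, 1, 2, 3, 4.
For k >= max(S) = 10, G(k) is determined by the previous 10 values G(k-10)..G(k-1); a window of 10 consecutive values has recurred shifted by 13, so by induction G(k + 13) = G(k) for all k >= 0: the sequence is periodic from the start with period 13.
One period: G(0..12) = 0, 1, 2, 3, 4, 0, 1, 2, 3, 4, 5, 6, 7.
71 mod 13 = 6, so G(71) = G(6) = 1.

1


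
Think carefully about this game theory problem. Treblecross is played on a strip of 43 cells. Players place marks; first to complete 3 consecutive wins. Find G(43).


Treblecross: place X on empty cells; 3-in-a-row wins.
Playing within two cells of an existing X lets the opponent win at once, so sensible play treats the cells i-2..i+2 around each X as dead. The player left with no safe cell loses, so this is a normal-play take-away game on strips of safe cells.
Placing X at cell i (0-indexed) of a strip of k safe cells leaves independent strips of sizes max(0, i-2) and max(0, k-i-3). Hence G(k) = mex{ G(max(0,i-2)) XOR G(max(0,k-i-3)) : 0 <= i < k }, with G(0) = 0.
G(1): splits (0,0):0^0=0 -> mex({0}) = 1
G(2): splits (0,0):0^0=0 -> mex({0}) = 1
G(3): splits (0,0):0^0=0 -> mex({0}) = 1
G(4): splits (0,1):0^1=1 (0,0):0^0=0 -> mex({0, 1}) = 2
G(5): splits (0,2):0^1=1 (0,1):0^1=1 (0,0):0^0=0 -> mex({0, 1}) = 2
G(6) = mex({1}) = 0
G(7) = mex({0, 1, 2}) = 3
G(8) = mex({0, 1, 2}) = 3
G(9) = mex({0, 2}) = 1
G(10) = mex({0, 2, 3}) = 1
G(11) = mex({0, 3}) = 1
G(12) = mex({1, 3}) = 0
G(13) = mex({0, 1, 2, 3}) = 4
G(14) = mex({0, 1, 2}) = 3
G(15) = mex({0, 1, 2}) = 3
G(16) = mex({0, 1, 2, 4}) = 3
G(17) = mex({0, 1, 3, 4}) = 2
G(18) = mex({0, 1, 3, 4}) = 2
G(19) = mex({0, 1, 3, 5}) = 2
G(20) = mex({0, 1, 2, 3, 5}) = 4
G(21) = mex({0, 1, 2, 3, 5}) = 4
G(22) = mex({1, 2, 6}) = 0
G(23) = mex({0, 1, 2, 3, 4, 6}) = 5
G(24) = mex({0, 1, 2, 3, 4}) = 5
G(25) = mex({0, 1, 3, 4, 7}) = 2
G(26) = mex({0, 1, 3, 4, 5, 7}) = 2
G(27) = mex({0, 1, 3, 5}) = 2
G(28) = mex({0, 1, 2, 5}) = 3
G(29) = mex({0, 1, 2, 4, 5, 6}) = 3
G(30) = mex({1, 2, 4, 6}) = 0
G(31) = mex({0, 1, 2, 3, 4, 6}) = 5
G(32) = mex({1, 2, 3, 4, 7}) = 0
G(33) = mex({0, 3, 7}) = 1
G(34) = mex({0, 2, 3, 5, 7}) = 1
G(35) = mex({0, 2, 3, 5, 6}) = 1
G(36) = mex({0, 1, 2, 5, 6}) = 3
G(37) = mex({0, 1, 2, 4, 5, 6}) = 3
G(38) = mex({0, 1, 2, 4}) = 3
G(39) = mex({0, 1, 2, 3, 4, 7}) = 5
G(40) = mex({0, 1, 2, 3, 4, 5, 7}) = 6
G(41) = mex({0, 1, 2, 3, 5, 7}) = 4
G(42) = mex({0, 1, 2, 3, 5, 6, 7}) = 4
G(43) = mex({0, 2, 3, 5, 6}) = 1
Therefore G(43) = 1.

1


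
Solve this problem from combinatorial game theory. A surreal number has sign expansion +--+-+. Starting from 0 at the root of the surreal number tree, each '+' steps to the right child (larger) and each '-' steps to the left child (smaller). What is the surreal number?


Sign expansion: +--+-+
Rule: track bounds (lo, hi), initially (-inf, +inf). On '+', the current value becomes lo and we move to the simplest number in (value, hi): value + 1 if hi = +inf, otherwise the midpoint (value + hi)/2. On '-', the current value becomes hi and we move to value - 1 if lo = -inf, otherwise the midpoint (lo + value)/2.
Start at 0.
Step 1: sign = +, move right. Bounds: (0, +inf). Value = 1
Step 2: sign = -, move left. Bounds: (0, 1). Value = 1/2
Step 3: sign = -, move left. Bounds: (0, 1/2). Value = 1/4
Step 4: sign = +, move right. Bounds: (1/4, 1/2). Value = 3/8
Step 5: sign = -, move left. Bounds: (1/4, 3/8). Value = 5/16
Step 6: sign = +, move right. Bounds: (5/16, 3/8). Value = 11/32
The surreal number with sign expansion +--+-+ is 11/32.

11/32


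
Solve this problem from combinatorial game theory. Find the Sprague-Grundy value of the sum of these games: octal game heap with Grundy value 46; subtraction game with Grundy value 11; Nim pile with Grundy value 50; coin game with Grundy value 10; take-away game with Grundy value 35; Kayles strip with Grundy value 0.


By the Sprague-Grundy theorem, the Grundy value of a sum of games is the XOR of individual Grundy values.
octal game heap: Grundy value = 46. Running XOR: 0 XOR 46 = 46
subtraction game: Grundy value = 11. Running XOR: 46 XOR 11 = 37
Nim pile: Grundy value = 50. Running XOR: 37 XOR 50 = 23
coin game: Grundy value = 10. Running XOR: 23 XOR 10 = 29
take-away game: Grundy value = 35. Running XOR: 29 XOR 35 = 62
Kayles strip: Grundy value = 0. Running XOR: 62 XOR 0 = 62
The combined Grundy value is 62.

62


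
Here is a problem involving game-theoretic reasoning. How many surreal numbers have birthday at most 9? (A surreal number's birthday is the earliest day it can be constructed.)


Day 0: {|} = 0 is born. Count = 1.
Day n: the number of surreal numbers born by day n is 2^(n+1) - 1.
By day 0: 2^1 - 1 = 1
By day 1: 2^2 - 1 = 3
By day 2: 2^3 - 1 = 7
By day 3: 2^4 - 1 = 15
By day 4: 2^5 - 1 = 31
By day 5: 2^6 - 1 = 63
By day 6: 2^7 - 1 = 127
By day 7: 2^8 - 1 = 255
By day 8: 2^9 - 1 = 511
By day 9: 2^10 - 1 = 1023
By day 9: 1023 surreal numbers.

1023


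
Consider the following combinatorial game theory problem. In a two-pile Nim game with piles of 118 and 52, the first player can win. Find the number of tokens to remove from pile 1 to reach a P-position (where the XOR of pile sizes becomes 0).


Piles: 118 and 52
Current XOR: 118 XOR 52 = 66 (non-zero, so this is an N-position).
To make the XOR zero, we need to find a move that balances the piles.
For pile 1 (size 118): target = 118 XOR 66 = 52
We reduce pile 1 from 118 to 52.
Tokens removed: 118 - 52 = 66
Verification: 52 XOR 52 = 0

66


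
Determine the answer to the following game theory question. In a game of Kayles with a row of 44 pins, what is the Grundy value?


Kayles: a move removes 1 or 2 adjacent pins from a contiguous row.
Removing pins from a row of k leaves two independent rows (a, b) with a + b = k - 1 (one pin) or a + b = k - 2 (two pins); an end removal gives a = 0.
By Sprague-Grundy, G(k) = mex{ G(a) XOR G(b) } over all these splits. G(0) = 0.
G(1): splits (0,0):0^0=0 -> mex({0}) = 1
G(2): splits (0,1):0^1=1 (0,0):0^0=0 -> mex({0, 1}) = 2
G(3): splits (0,2):0^2=2 (1,1):1^1=0 (0,1):0^1=1 -> mex({0, 1, 2}) = 3
G(4): splits (0,3):0^3=3 (1,2):1^2=3 (0,2):0^2=2 (1,1):1^1=0 -> mex({0, 2, 3}) = 1
G(5): splits (0,4):0^1=1 (1,3):1^3=2 (2,2):2^2=0 (0,3):0^3=3 (1,2):1^2=3 -> mex({0, 1, 2, 3}) = 4
G(6) = mex({0, 1, 2, 4}) = 3
G(7) = mex({0, 1, 3, 4, 5}) = 2
G(8) = mex({0, 2, 3, 5, 6}) = 1
G(9) = mex({0, 1, 2, 3, 6, 7}) = 4
G(10) = mex({0, 1, 3, 4, 5, 7}) = 2
G(11) = mex({0, 1, 2, 3, 4, 5}) = 6
G(12) = mex({0, 1, 2, 3, 5, 6, 7}) = 4
G(13) = mex({0, 2, 3, 4, 6, 7}) = 1
G(14) = mex({0, 1, 4, 5, 6, 7}) = 2
G(15) = mex({0, 1, 2, 3, 4, 5, 6}) = 7
G(16) = mex({0, 2, 3, 5, 6, 7}) = 1
G(17) = mex({0, 1, 2, 3, 5, 6, 7}) = 4
G(18) = mex({0, 1, 2, 4, 5, 6}) = 3
G(19) = mex({0, 1, 3, 4, 5, 7}) = 2
G(20) = mex({0, 2, 3, 4, 5, 6, 7}) = 1
G(21) = mex({0, 1, 2, 3, 5, 6, 7}) = 4
G(22) = mex({0, 1, 2, 3, 4, 5, 7}) = 6
G(23) = mex({0, 1, 2, 3, 4, 5, 6}) = 7
G(24) = mex({0, 1, 2, 3, 5, 6, 7}) = 4
G(25) = mex({0, 2, 3, 4, 6, 7}) = 1
G(26) = mex({0, 1, 3, 4, 5, 6, 7}) = 2
G(27) = mex({0, 1, 2, 3, 4, 5, 6, 7}) = 8
G(28) = mex({0, 1, 2, 3, 4, 6, 7, 8}) = 5
G(29) = mex({0, 1, 2, 3, 5, 6, 7, 8, 9}) = 4
G(30) = mex({0, 1, 2, 3, 4, 5, 6, 9, 10}) = 7
G(31) = mex({0, 1, 3, 4, 5, 7, 10, 11}) = 2
G(32) = mex({0, 2, 3, 4, 5, 6, 7, 9, 11}) = 1
G(33) = mex({0, 1, 2, 3, 4, 5, 6, 7, 9, 12}) = 8
G(34) = mex({0, 1, 2, 3, 4, 5, 7, 8, 11, 12}) = 6
G(35) = mex({0, 1, 2, 3, 4, 5, 6, 8, 9, 10, 11}) = 7
G(36) = mex({0, 1, 2, 3, 5, 6, 7, 9, 10}) = 4
G(37) = mex({0, 2, 3, 4, 6, 7, 9, 10, 11, 12}) = 1
G(38) = mex({0, 1, 3, 4, 5, 6, 7, 9, 10, 11, 12}) = 2
G(39) = mex({0, 1, 2, 4, 5, 6, 7, 9, 10, 12, 14}) = 3
G(40) = mex({0, 2, 3, 4, 6, 7, 11, 12, 14}) = 1
G(41) = mex({0, 1, 2, 3, 5, 6, 7, 9, 10, 11, 12}) = 4
G(42) = mex({0, 1, 2, 3, 4, 5, 6, 9, 10}) = 7
G(43) = mex({0, 1, 3, 4, 5, 7, 9, 10, 12, 15}) = 2
G(44) = mex({0, 2, 3, 4, 5, 6, 7, 9, 10, 12, 15}) = 1
Therefore G(44) = 1.

1


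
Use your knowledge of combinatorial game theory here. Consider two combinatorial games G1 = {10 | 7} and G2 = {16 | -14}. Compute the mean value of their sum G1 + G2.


G1 = {10 | 7}, G2 = {16 | -14}
Each is a switch {a | b} with numbers a > b; its mean value is (a + b)/2, and mean value is additive over game sums: m(G1 + G2) = m(G1) + m(G2).
Mean of G1 = (10 + (7))/2 = 17/2 = 17/2
Mean of G2 = (16 + (-14))/2 = 2/2 = 1
Mean of G1 + G2 = 17/2 + 1 = 19/2

19/2


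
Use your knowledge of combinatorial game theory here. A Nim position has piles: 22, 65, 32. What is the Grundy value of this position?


We need the XOR (exclusive or) of all pile sizes.
After XOR-ing pile 1 (size 22): 0 XOR 22 = 22
After XOR-ing pile 2 (size 65): 22 XOR 65 = 87
After XOR-ing pile 3 (size 32): 87 XOR 32 = 119
The Nim-value of this position is 119.

119


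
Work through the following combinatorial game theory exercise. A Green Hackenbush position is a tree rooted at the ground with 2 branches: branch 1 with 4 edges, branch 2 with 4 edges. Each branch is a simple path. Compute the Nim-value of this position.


The tree has 2 branches from the ground vertex.
In Green Hackenbush, the Nim-value of a simple path of length k is k.
Branch 1: length 4, Nim-value = 4
Branch 2: length 4, Nim-value = 4
Total Nim-value = XOR of all branch values:
0 XOR 4 = 4
4 XOR 4 = 0
Nim-value of the tree = 0

0


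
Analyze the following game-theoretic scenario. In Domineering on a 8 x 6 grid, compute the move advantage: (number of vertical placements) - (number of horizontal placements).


Board is 8 x 6 (rows x cols).
Left (vertical) placements: (rows-1) * cols = 7 * 6 = 42
Right (horizontal) placements: rows * (cols-1) = 8 * 5 = 40
Advantage = Left - Right = 42 - 40 = 2

2


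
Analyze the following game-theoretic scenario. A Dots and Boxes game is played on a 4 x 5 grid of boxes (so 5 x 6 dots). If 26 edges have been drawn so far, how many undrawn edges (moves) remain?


Grid: 4 x 5 boxes, i.e. 5 rows and 6 columns of dots.
Horizontal edges: (rows + 1) * cols = 5 * 5 = 25
Vertical edges: rows * (cols + 1) = 4 * 6 = 24
Total edges: 25 + 24 = 49
Edges drawn: 26
Remaining: 49 - 26 = 23

23


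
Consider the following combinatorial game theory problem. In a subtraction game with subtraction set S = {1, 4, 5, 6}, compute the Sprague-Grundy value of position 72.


The subtraction set is S = {1, 4, 5, 6}.
G(k) = mex{ G(k - s) : s in S, s <= k }. We compute iteratively: G(0) = 0.
G(1) = mex({0}) = 1
G(2) = mex({1}) = 0
G(3) = mex({0}) = 1
G(4) = mex({0, 1}) = 2
G(5) = mex({0, 1, 2}) = 3
G(6) = mex({0, 1, 3}) = 2
G(7) = mex({0, 1, 2}) = 3
G(8) = mex({0, 1, 2, 3}) = 4
G(9) = mex({1, 2, 3, 4}) = 0
G(10) = mex({0, 2, 3}) = 1
G(11) = mex({1, 2, 3}) = 0
G(12) = mex({0, 2, 3, 4}) = 1
G(13) = mex({0, 1, 3, 4}) = 2
G(14) = mex({0, 1, 2, 4}) = 3
Observe that G(9)..G(14) = 0, 1, 0, 1, 2, 3 repeats G(0)..G(5) = 0, 1, 0, 1, 2, 3.
For k >= max(S) = 6, G(k) is determined by the previous 6 values G(k-6)..G(k-1); a window of 6 consecutive values has recurred shifted by 9, so by induction G(k + 9) = G(k) for all k >= 0: the sequence is periodic from the start with period 9.
One period: G(0..8) = 0, 1, 0, 1, 2, 3, 2, 3, 4.
72 mod 9 = 0, so G(72) = G(0) = 0.

0


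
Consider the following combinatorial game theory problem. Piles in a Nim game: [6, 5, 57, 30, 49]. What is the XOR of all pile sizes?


We need the XOR (exclusive or) of all pile sizes.
After XOR-ing pile 1 (size 6): 0 XOR 6 = 6
After XOR-ing pile 2 (size 5): 6 XOR 5 = 3
After XOR-ing pile 3 (size 57): 3 XOR 57 = 58
After XOR-ing pile 4 (size 30): 58 XOR 30 = 36
After XOR-ing pile 5 (size 49): 36 XOR 49 = 21
The Nim-value of this position is 21.

21


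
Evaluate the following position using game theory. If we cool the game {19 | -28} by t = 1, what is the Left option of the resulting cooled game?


Original game: {19 | -28} (a switch {a | b} with a > b).
Cooling by t (for t below the temperature (a - b)/2 = 47/2) taxes each move by t: {a | b} cooled by t is {a - t | b + t}.
Cooling amount: t = 1
Cooled Left option: 19 - 1 = 18
Cooled Right option: -28 + 1 = -27
Cooled game: {18 | -27}
Left option = 18

18


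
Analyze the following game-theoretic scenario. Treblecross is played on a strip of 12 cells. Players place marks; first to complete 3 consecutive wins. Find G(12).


Treblecross: place X on empty cells; 3-in-a-row wins.
Playing within two cells of an existing X lets the opponent win at once, so sensible play treats the cells i-2..i+2 around each X as dead. The player left with no safe cell loses, so this is a normal-play take-away game on strips of safe cells.
Placing X at cell i (0-indexed) of a strip of k safe cells leaves independent strips of sizes max(0, i-2) and max(0, k-i-3). Hence G(k) = mex{ G(max(0,i-2)) XOR G(max(0,k-i-3)) : 0 <= i < k }, with G(0) = 0.
G(1): splits (0,0):0^0=0 -> mex({0}) = 1
G(2): splits (0,0):0^0=0 -> mex({0}) = 1
G(3): splits (0,0):0^0=0 -> mex({0}) = 1
G(4): splits (0,1):0^1=1 (0,0):0^0=0 -> mex({0, 1}) = 2
G(5): splits (0,2):0^1=1 (0,1):0^1=1 (0,0):0^0=0 -> mex({0, 1}) = 2
G(6) = mex({1}) = 0
G(7) = mex({0, 1, 2}) = 3
G(8) = mex({0, 1, 2}) = 3
G(9) = mex({0, 2}) = 1
G(10) = mex({0, 2, 3}) = 1
G(11) = mex({0, 3}) = 1
G(12) = mex({1, 3}) = 0
Therefore G(12) = 0.

0


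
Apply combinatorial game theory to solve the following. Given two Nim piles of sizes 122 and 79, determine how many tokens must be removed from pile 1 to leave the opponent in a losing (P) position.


Piles: 122 and 79
Current XOR: 122 XOR 79 = 53 (non-zero, so this is an N-position).
To make the XOR zero, we need to find a move that balances the piles.
For pile 1 (size 122): target = 122 XOR 53 = 79
We reduce pile 1 from 122 to 79.
Tokens removed: 122 - 79 = 43
Verification: 79 XOR 79 = 0

43


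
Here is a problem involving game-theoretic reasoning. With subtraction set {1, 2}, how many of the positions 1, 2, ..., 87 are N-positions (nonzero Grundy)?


Subtraction set S = {1, 2}, so G(n) = n mod 3.
G(n) = 0 when n is a multiple of 3.
Multiples of 3 in [1, 87]: 29
N-positions (nonzero Grundy) = 87 - 29 = 58

58


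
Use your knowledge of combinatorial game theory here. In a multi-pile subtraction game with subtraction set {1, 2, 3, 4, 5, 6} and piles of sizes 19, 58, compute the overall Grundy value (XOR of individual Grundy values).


Subtraction set: {1, 2, 3, 4, 5, 6}
For this subtraction set, G(n) = n mod 7 (period = max + 1 = 7).
Pile 1 (size 19): G(19) = 19 mod 7 = 5
Pile 2 (size 58): G(58) = 58 mod 7 = 2
Total Grundy value = XOR of all: 5 XOR 2 = 7

7


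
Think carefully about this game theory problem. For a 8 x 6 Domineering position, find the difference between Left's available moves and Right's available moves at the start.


Board is 8 x 6 (rows x cols).
Left (vertical) placements: (rows-1) * cols = 7 * 6 = 42
Right (horizontal) placements: rows * (cols-1) = 8 * 5 = 40
Advantage = Left - Right = 42 - 40 = 2

2


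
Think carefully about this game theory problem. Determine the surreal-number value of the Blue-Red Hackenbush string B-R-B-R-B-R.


Edges (from ground): B-R-B-R-B-R
By Berlekamp's sign-expansion rule, a Blue-Red Hackenbush stalk has the value of the surreal number whose sign sequence is the edge sequence with B -> + and R -> -.
Sign sequence: +-+-+-
Trace the sign expansion in the surreal number tree, starting from 0:
Edge 1: B (sign +) -> bounds (0, +inf), value = 1
Edge 2: R (sign -) -> bounds (0, 1), value = 1/2
Edge 3: B (sign +) -> bounds (1/2, 1), value = 3/4
Edge 4: R (sign -) -> bounds (1/2, 3/4), value = 5/8
Edge 5: B (sign +) -> bounds (5/8, 3/4), value = 11/16
Edge 6: R (sign -) -> bounds (5/8, 11/16), value = 21/32
Game value = 21/32

21/32


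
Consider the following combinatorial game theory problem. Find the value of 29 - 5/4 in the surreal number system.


x = 29, y = 5/4
Converting to common denominator: 4
x = 116/4, y = 5/4
x - y = 29 - 5/4 = 111/4

111/4


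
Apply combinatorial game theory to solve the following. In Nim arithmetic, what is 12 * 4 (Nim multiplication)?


Nim multiplication is bilinear over XOR: (u XOR v) * w = (u*w) XOR (v*w).
So we split each operand into its bit components and XOR the pairwise Nim products.
12 = 4 + 8 (as XOR of powers of 2).
4 = 4 (as XOR of powers of 2).
Using the standard Nim-product table on single bits:
  2*2 = 3,   2*4 = 8,   2*8 = 12,
  4*4 = 6,   4*8 = 11,  8*8 = 13,
and  1*x = x (identity), k*l = l*k (commutative).
Pairwise Nim products:
  4 * 4 = 6
  8 * 4 = 11
XOR them: 6 XOR 11 = 13.
Result: 12 * 4 = 13 (in Nim).

13


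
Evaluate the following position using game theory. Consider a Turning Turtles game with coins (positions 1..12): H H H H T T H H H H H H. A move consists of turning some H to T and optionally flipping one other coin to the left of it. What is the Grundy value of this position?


Coins: H H H H T T H H H H H H
Key fact: a single head at position k behaves exactly like a Nim heap of size k (turning it to T and optionally flipping a coin at j < k corresponds to moving the heap from k to j, or to 0), and heads combine as a disjunctive sum (two heads at the same place would cancel, matching j XOR j = 0). So the Nim-value is the XOR of the 1-indexed positions of the heads.
Face-up positions (1-indexed): [1, 2, 3, 4, 7, 8, 9, 10, 11, 12]
XOR 0 with 1: 0 XOR 1 = 1
XOR 1 with 2: 1 XOR 2 = 3
XOR 3 with 3: 3 XOR 3 = 0
XOR 0 with 4: 0 XOR 4 = 4
XOR 4 with 7: 4 XOR 7 = 3
XOR 3 with 8: 3 XOR 8 = 11
XOR 11 with 9: 11 XOR 9 = 2
XOR 2 with 10: 2 XOR 10 = 8
XOR 8 with 11: 8 XOR 11 = 3
XOR 3 with 12: 3 XOR 12 = 15
Nim-value = 15

15


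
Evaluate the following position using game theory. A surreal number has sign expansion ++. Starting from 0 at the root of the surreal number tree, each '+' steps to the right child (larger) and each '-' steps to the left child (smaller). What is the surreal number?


Sign expansion: ++
Rule: track bounds (lo, hi), initially (-inf, +inf). On '+', the current value becomes lo and we move to the simplest number in (value, hi): value + 1 if hi = +inf, otherwise the midpoint (value + hi)/2. On '-', the current value becomes hi and we move to value - 1 if lo = -inf, otherwise the midpoint (lo + value)/2.
Start at 0.
Step 1: sign = +, move right. Bounds: (0, +inf). Value = 1
Step 2: sign = +, move right. Bounds: (1, +inf). Value = 2
The surreal number with sign expansion ++ is 2.

2


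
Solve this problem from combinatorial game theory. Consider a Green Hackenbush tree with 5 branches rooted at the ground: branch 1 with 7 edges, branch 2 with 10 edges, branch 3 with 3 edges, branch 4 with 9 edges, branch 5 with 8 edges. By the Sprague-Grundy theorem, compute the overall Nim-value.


The tree has 5 branches from the ground vertex.
In Green Hackenbush, the Nim-value of a simple path of length k is k.
Branch 1: length 7, Nim-value = 7
Branch 2: length 10, Nim-value = 10
Branch 3: length 3, Nim-value = 3
Branch 4: length 9, Nim-value = 9
Branch 5: length 8, Nim-value = 8
Total Nim-value = XOR of all branch values:
0 XOR 7 = 7
7 XOR 10 = 13
13 XOR 3 = 14
14 XOR 9 = 7
7 XOR 8 = 15
Nim-value of the tree = 15

15


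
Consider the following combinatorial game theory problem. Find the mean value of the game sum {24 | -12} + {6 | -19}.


G1 = {24 | -12}, G2 = {6 | -19}
Each is a switch {a | b} with numbers a > b; its mean value is (a + b)/2, and mean value is additive over game sums: m(G1 + G2) = m(G1) + m(G2).
Mean of G1 = (24 + (-12))/2 = 12/2 = 6
Mean of G2 = (6 + (-19))/2 = -13/2 = -13/2
Mean of G1 + G2 = 6 + -13/2 = -1/2

-1/2


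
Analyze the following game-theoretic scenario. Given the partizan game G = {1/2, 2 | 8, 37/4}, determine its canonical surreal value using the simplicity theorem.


Left options: {1/2, 2}, max = 2
Right options: {8, 37/4}, min = 8
All options are numbers and max(Left) < min(Right), so by the simplicity theorem the value is the simplest (earliest-born) number strictly between 2 and 8.
Integers 3 through 7 all lie strictly between 2 and 8.
Among integers, the simplest (lowest birthday = smallest |n|; 0 is born on day 0, +-n on day n) is 3.
No non-integer in the interval can be simpler: if x is a non-integer in the interval, then floor(x) or ceil(x) also lies in the interval (the interval contains an integer), and both are proper prefixes of x's sign expansion, i.e. born earlier. So the game value is 3.
Game value = 3

3


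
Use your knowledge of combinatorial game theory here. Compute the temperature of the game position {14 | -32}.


The game is {14 | -32}, a switch {a | b} with numbers a > b.
Cooling {a | b} by t gives {a - t | b + t}, which stops being hot when a - t = b + t, i.e. at t = (a - b)/2. So the temperature of a switch is (a - b)/2.
Temperature = (Left option - Right option) / 2
= (14 - (-32)) / 2
= 46 / 2
= 23

23


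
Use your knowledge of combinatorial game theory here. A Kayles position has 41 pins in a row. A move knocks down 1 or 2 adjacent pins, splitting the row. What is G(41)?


Kayles: a move removes 1 or 2 adjacent pins from a contiguous row.
Removing pins from a row of k leaves two independent rows (a, b) with a + b = k - 1 (one pin) or a + b = k - 2 (two pins); an end removal gives a = 0.
By Sprague-Grundy, G(k) = mex{ G(a) XOR G(b) } over all these splits. G(0) = 0.
G(1): splits (0,0):0^0=0 -> mex({0}) = 1
G(2): splits (0,1):0^1=1 (0,0):0^0=0 -> mex({0, 1}) = 2
G(3): splits (0,2):0^2=2 (1,1):1^1=0 (0,1):0^1=1 -> mex({0, 1, 2}) = 3
G(4): splits (0,3):0^3=3 (1,2):1^2=3 (0,2):0^2=2 (1,1):1^1=0 -> mex({0, 2, 3}) = 1
G(5): splits (0,4):0^1=1 (1,3):1^3=2 (2,2):2^2=0 (0,3):0^3=3 (1,2):1^2=3 -> mex({0, 1, 2, 3}) = 4
G(6) = mex({0, 1, 2, 4}) = 3
G(7) = mex({0, 1, 3, 4, 5}) = 2
G(8) = mex({0, 2, 3, 5, 6}) = 1
G(9) = mex({0, 1, 2, 3, 6, 7}) = 4
G(10) = mex({0, 1, 3, 4, 5, 7}) = 2
G(11) = mex({0, 1, 2, 3, 4, 5}) = 6
G(12) = mex({0, 1, 2, 3, 5, 6, 7}) = 4
G(13) = mex({0, 2, 3, 4, 6, 7}) = 1
G(14) = mex({0, 1, 4, 5, 6, 7}) = 2
G(15) = mex({0, 1, 2, 3, 4, 5, 6}) = 7
G(16) = mex({0, 2, 3, 5, 6, 7}) = 1
G(17) = mex({0, 1, 2, 3, 5, 6, 7}) = 4
G(18) = mex({0, 1, 2, 4, 5, 6}) = 3
G(19) = mex({0, 1, 3, 4, 5, 7}) = 2
G(20) = mex({0, 2, 3, 4, 5, 6, 7}) = 1
G(21) = mex({0, 1, 2, 3, 5, 6, 7}) = 4
G(22) = mex({0, 1, 2, 3, 4, 5, 7}) = 6
G(23) = mex({0, 1, 2, 3, 4, 5, 6}) = 7
G(24) = mex({0, 1, 2, 3, 5, 6, 7}) = 4
G(25) = mex({0, 2, 3, 4, 6, 7}) = 1
G(26) = mex({0, 1, 3, 4, 5, 6, 7}) = 2
G(27) = mex({0, 1, 2, 3, 4, 5, 6, 7}) = 8
G(28) = mex({0, 1, 2, 3, 4, 6, 7, 8}) = 5
G(29) = mex({0, 1, 2, 3, 5, 6, 7, 8, 9}) = 4
G(30) = mex({0, 1, 2, 3, 4, 5, 6, 9, 10}) = 7
G(31) = mex({0, 1, 3, 4, 5, 7, 10, 11}) = 2
G(32) = mex({0, 2, 3, 4, 5, 6, 7, 9, 11}) = 1
G(33) = mex({0, 1, 2, 3, 4, 5, 6, 7, 9, 12}) = 8
G(34) = mex({0, 1, 2, 3, 4, 5, 7, 8, 11, 12}) = 6
G(35) = mex({0, 1, 2, 3, 4, 5, 6, 8, 9, 10, 11}) = 7
G(36) = mex({0, 1, 2, 3, 5, 6, 7, 9, 10}) = 4
G(37) = mex({0, 2, 3, 4, 6, 7, 9, 10, 11, 12}) = 1
G(38) = mex({0, 1, 3, 4, 5, 6, 7, 9, 10, 11, 12}) = 2
G(39) = mex({0, 1, 2, 4, 5, 6, 7, 9, 10, 12, 14}) = 3
G(40) = mex({0, 2, 3, 4, 6, 7, 11, 12, 14}) = 1
G(41) = mex({0, 1, 2, 3, 5, 6, 7, 9, 10, 11, 12}) = 4
Therefore G(41) = 4.

4


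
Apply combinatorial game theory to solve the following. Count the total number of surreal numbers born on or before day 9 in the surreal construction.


Day 0: {|} = 0 is born. Count = 1.
Day n: the number of surreal numbers born by day n is 2^(n+1) - 1.
By day 0: 2^1 - 1 = 1
By day 1: 2^2 - 1 = 3
By day 2: 2^3 - 1 = 7
By day 3: 2^4 - 1 = 15
By day 4: 2^5 - 1 = 31
By day 5: 2^6 - 1 = 63
By day 6: 2^7 - 1 = 127
By day 7: 2^8 - 1 = 255
By day 8: 2^9 - 1 = 511
By day 9: 2^10 - 1 = 1023
By day 9: 1023 surreal numbers.

1023


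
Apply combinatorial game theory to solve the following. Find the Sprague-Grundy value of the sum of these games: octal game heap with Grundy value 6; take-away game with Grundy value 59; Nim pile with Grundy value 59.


By the Sprague-Grundy theorem, the Grundy value of a sum of games is the XOR of individual Grundy values.
octal game heap: Grundy value = 6. Running XOR: 0 XOR 6 = 6
take-away game: Grundy value = 59. Running XOR: 6 XOR 59 = 61
Nim pile: Grundy value = 59. Running XOR: 61 XOR 59 = 6
The combined Grundy value is 6.

6


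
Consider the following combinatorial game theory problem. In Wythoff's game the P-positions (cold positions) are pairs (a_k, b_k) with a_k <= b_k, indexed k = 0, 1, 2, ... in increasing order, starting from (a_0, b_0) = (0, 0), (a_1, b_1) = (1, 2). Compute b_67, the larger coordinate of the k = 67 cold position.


By Wythoff's theorem, a_k = floor(k * phi) and b_k = floor(k * phi^2) = a_k + k, where phi = (1 + sqrt(5))/2 is the golden ratio.
phi = (1 + sqrt(5))/2 = 1.618034
phi^2 = phi + 1 = 2.618034
k = 67
k * phi^2 = 67 * 2.618034 = 175.408277
b_67 = floor(k * phi^2) = 175 (check: a_67 + k = 108 + 67 = 175)

175


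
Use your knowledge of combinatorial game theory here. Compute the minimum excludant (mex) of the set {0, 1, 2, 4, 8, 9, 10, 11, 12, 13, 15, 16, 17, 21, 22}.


Set = {0, 1, 2, 4, 8, 9, 10, 11, 12, 13, 15, 16, 17, 21, 22}
0 is in the set.
1 is in the set.
2 is in the set.
3 is NOT in the set. This is the mex.
mex = 3

3


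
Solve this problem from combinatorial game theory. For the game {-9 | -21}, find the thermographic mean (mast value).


Game = {-9 | -21}, a switch {a | b} with numbers a > b.
Its thermograph has left wall a - t and right wall b + t, which meet at t = (a - b)/2, where both equal (a + b)/2. So the mast (mean value) is at (a + b)/2.
Mean = (-9 + (-21))/2 = -30/2 = -15

-15


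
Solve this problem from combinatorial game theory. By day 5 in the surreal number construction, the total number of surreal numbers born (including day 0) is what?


Day 0: {|} = 0 is born. Count = 1.
Day n: the number of surreal numbers born by day n is 2^(n+1) - 1.
By day 0: 2^1 - 1 = 1
By day 1: 2^2 - 1 = 3
By day 2: 2^3 - 1 = 7
By day 3: 2^4 - 1 = 15
By day 4: 2^5 - 1 = 31
By day 5: 2^6 - 1 = 63
By day 5: 63 surreal numbers.

63


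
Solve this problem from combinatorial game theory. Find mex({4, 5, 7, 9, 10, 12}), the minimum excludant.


Set = {4, 5, 7, 9, 10, 12}
0 is NOT in the set. This is the mex.
mex = 0

0


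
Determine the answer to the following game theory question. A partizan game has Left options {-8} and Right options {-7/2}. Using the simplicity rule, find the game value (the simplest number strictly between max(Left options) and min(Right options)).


Left options: {-8}, max = -8
Right options: {-7/2}, min = -7/2
All options are numbers and max(Left) < min(Right), so by the simplicity theorem the value is the simplest (earliest-born) number strictly between -8 and -7/2.
Integers -7 through -4 all lie strictly between -8 and -7/2.
Among integers, the simplest (lowest birthday = smallest |n|; 0 is born on day 0, +-n on day n) is -4.
No non-integer in the interval can be simpler: if x is a non-integer in the interval, then floor(x) or ceil(x) also lies in the interval (the interval contains an integer), and both are proper prefixes of x's sign expansion, i.e. born earlier. So the game value is -4.
Game value = -4

-4


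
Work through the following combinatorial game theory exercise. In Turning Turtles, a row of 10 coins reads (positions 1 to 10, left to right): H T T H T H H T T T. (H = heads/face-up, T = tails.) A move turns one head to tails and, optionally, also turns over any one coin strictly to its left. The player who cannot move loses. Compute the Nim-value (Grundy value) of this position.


Coins: H T T H T H H T T T
Key fact: a single head at position k behaves exactly like a Nim heap of size k (turning it to T and optionally flipping a coin at j < k corresponds to moving the heap from k to j, or to 0), and heads combine as a disjunctive sum (two heads at the same place would cancel, matching j XOR j = 0). So the Nim-value is the XOR of the 1-indexed positions of the heads.
Face-up positions (1-indexed): [1, 4, 6, 7]
XOR 0 with 1: 0 XOR 1 = 1
XOR 1 with 4: 1 XOR 4 = 5
XOR 5 with 6: 5 XOR 6 = 3
XOR 3 with 7: 3 XOR 7 = 4
Nim-value = 4

4


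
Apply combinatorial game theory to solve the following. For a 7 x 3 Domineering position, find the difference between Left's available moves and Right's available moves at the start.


Board is 7 x 3 (rows x cols).
Left (vertical) placements: (rows-1) * cols = 6 * 3 = 18
Right (horizontal) placements: rows * (cols-1) = 7 * 2 = 14
Advantage = Left - Right = 18 - 14 = 4

4


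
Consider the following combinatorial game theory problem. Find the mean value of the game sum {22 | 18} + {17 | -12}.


G1 = {22 | 18}, G2 = {17 | -12}
Each is a switch {a | b} with numbers a > b; its mean value is (a + b)/2, and mean value is additive over game sums: m(G1 + G2) = m(G1) + m(G2).
Mean of G1 = (22 + (18))/2 = 40/2 = 20
Mean of G2 = (17 + (-12))/2 = 5/2 = 5/2
Mean of G1 + G2 = 20 + 5/2 = 45/2

45/2
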